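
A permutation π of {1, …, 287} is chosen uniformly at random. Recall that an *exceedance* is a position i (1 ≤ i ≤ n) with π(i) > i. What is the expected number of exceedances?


Write X = Σ_{i=1}^{287} X_i, where X_i = 1_{π(i) > i}.
For each fixed i, π(i) is uniform over {1, …, 287} (marginal of a uniform permutation), so P[π(i) > i] = (n − i)/n. Summing: Σ_{i=1}^{287} (n − i)/n = (0 + 1 + … + 286)/287 = 287(287 − 1)/(2·287) = (287 − 1)/2.
Hence E[X] = Σ_{i=1}^{287} (287 − i)/287 = 143 ≈ 143.0000.

E[X] = 143 = 143.0000.


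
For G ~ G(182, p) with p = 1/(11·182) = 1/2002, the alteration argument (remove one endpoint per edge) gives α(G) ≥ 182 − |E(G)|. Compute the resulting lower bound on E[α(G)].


E[|E(G)|] = C(182, 2)·p = 16471 · (1/2002) = 181/22.
E[α(G)] ≥ n − E[|E(G)|] = 182 − 181/22 = 3823/22.
Numerically: ≈ 173.7727.
(This is only a lower bound; the true E[α(G)] may be larger.)

E[α(G)] ≥ 3823/22 ≈ 173.7727.


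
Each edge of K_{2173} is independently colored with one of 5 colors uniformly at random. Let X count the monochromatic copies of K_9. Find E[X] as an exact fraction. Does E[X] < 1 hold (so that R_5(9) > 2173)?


E[X] = C(2173, 9) · 5^{1 − 36} = 2927993888115921319674265 · 5^{−35} = 2927993888115921319674265/2910383045673370361328125.
As a reduced fraction: E[X] = 585598777623184263934853/582076609134674072265625 ≈ 1.0061.
Is E[X] < 1? NO.
Since E[X] ≥ 1, the first-moment bound is inconclusive at n = 2173; it does NOT by itself certify R_5(9) > 2173.

E[X] = 585598777623184263934853/582076609134674072265625 ≈ 1.0061; E[X] ≥ 1; first-moment method inconclusive here.


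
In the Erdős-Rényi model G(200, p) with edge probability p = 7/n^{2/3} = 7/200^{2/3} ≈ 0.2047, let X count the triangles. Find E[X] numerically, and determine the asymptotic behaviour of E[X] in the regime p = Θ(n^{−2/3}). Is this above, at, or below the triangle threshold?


Number of potential triangles: C(200, 3) = 1313400.
Each occurs with probability p³ ≈ (0.2047)³ ≈ 8.575000e-03.
By linearity: E[X] = C(200, 3)·p³ ≈ 1313400 · 8.575000e-03 ≈ 11262.4050.
Since α = 2/3 < 1, p = c/n^{2/3} ≫ 1/n is above the triangle threshold p ~ 1/n. Asymptotically E[X] ~ (c³/6)·n^{3(1−α)} = (7³/6)·n^{1} → ∞; triangles are abundant w.h.p.

E[X] ≈ 11262.4050; in regime p = Θ(1/n^{2/3}) E[X] diverges (above the triangle threshold p ~ 1/n).


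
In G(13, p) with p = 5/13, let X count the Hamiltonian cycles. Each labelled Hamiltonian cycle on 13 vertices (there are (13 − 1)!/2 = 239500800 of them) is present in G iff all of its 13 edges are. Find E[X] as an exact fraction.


K_13 has (13 − 1)!/2 = 239500800 labelled Hamiltonian cycles.
For each such Hamiltonian cycle H, let X_H = 1 if all 13 edges of H are present in G. Then P[X_H = 1] = p^{13} = (5/13)^{13} = 1220703125/302875106592253.
By linearity: E[X] = Σ_H E[X_H] = 239500800 · p^{13} = 239500800 · 1220703125/302875106592253 = 292359375000000000/302875106592253.
Numerically: E[X] ≈ 965.3.

E[X] = 239500800 · (5/13)^{13} = 292359375000000000/302875106592253 ≈ 965.3.


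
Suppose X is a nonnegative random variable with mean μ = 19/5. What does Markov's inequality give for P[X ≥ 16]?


μ = E[X] = 19/5, a = 16.
Markov: P[X ≥ 16] ≤ μ/a = (19/5)/16 = 19/80.
Numerically: ≈ 0.237.
(Since a = 16 > μ = 3.800, the bound 19/80 is < 1 and informative.)

P[X ≥ 16] ≤ 19/80 ≈ 0.237.


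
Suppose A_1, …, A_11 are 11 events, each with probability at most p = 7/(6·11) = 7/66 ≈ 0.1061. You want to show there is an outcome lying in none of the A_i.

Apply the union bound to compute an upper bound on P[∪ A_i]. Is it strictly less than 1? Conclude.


Union bound: P[∪_{i=1}^{11} A_i] ≤ Σ_i P[A_i] ≤ 11·p = 11·(7/66) = 7/6.
Numerically: 7/6 ≈ 1.1667.
Is 7/6 < 1? NO.
Since the bound 7/6 is ≥ 1, the union bound is uninformative here; it does NOT by itself certify existence.

11·p = 7/6 ≈ 1.1667; existence NOT certified by the union bound.


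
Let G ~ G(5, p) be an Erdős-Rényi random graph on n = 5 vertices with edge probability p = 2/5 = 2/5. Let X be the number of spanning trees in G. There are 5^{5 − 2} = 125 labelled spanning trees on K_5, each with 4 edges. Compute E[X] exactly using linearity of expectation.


K_5 has 5^{5 − 2} = 125 labelled spanning trees.
For each such spanning tree H, let X_H = 1 if all 4 edges of H are present in G. Then P[X_H = 1] = p^{4} = (2/5)^{4} = 16/625.
By linearity of expectation: E[X] = Σ_H E[X_H] = 125 · p^{4} = 125 · 16/625 = 16/5.
Numerically: E[X] ≈ 3.2.

E[X] = 125 · (2/5)^{4} = 16/5 ≈ 3.2.


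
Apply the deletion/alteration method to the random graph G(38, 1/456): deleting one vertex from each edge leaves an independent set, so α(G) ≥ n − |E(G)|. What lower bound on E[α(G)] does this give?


E[|E(G)|] = C(38, 2)·p = 703 · (1/456) = 37/24.
E[α(G)] ≥ n − E[|E(G)|] = 38 − 37/24 = 875/24.
Numerically: ≈ 36.4583.
(This is only a lower bound; the true E[α(G)] may be larger.)

E[α(G)] ≥ 875/24 ≈ 36.4583.


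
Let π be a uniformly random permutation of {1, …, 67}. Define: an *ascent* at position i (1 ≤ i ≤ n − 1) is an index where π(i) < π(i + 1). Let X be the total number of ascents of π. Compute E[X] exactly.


Write X = Σ X_I over i = 1, …, 66, with X_I the indicator of one ascent.
There are 66 indicators.
For each fixed i, the pair (π(i), π(i+1)) is a uniformly random ordered pair of distinct values from {1, …, 67}; by symmetry P[π(i) < π(i+1)] = 1/2.
By linearity: E[X] = 66 · (1/2) = (67 − 1) · (1/2) = 33 ≈ 33.00000.

E[X] = 33 = 33.00000.


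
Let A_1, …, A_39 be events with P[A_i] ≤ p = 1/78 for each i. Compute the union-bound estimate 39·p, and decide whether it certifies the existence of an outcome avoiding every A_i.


Union bound: P[∪_{i=1}^{39} A_i] ≤ Σ_i P[A_i] ≤ 39·p = 39·(1/78) = 1/2.
Numerically: 1/2 ≈ 0.5000.
Is 1/2 < 1? YES.
Since P[∪ A_i] ≤ 1/2 < 1, the complement has P[∩ A_i^c] ≥ 1 − 1/2 = 1/2 > 0, so some outcome avoids every A_i.

39·p = 1/2 ≈ 0.5000; existence CERTIFIED by the union bound.


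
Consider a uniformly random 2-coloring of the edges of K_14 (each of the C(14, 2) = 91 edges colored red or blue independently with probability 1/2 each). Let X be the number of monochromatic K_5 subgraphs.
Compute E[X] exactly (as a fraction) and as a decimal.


Let X = Σ_S X_S over the C(14, 5) = 2002 subsets S of size 5, where X_S = 1 if the K_5 on S is monochromatic.
For a fixed S, the K_5 on S has C(5, 2) = 10 edges. P[all 10 edges red] = (1/2)^10, and likewise for blue, so P[monochromatic] = 2·(1/2)^10 = 2^{1 − 10} = 1/512.
By linearity: E[X] = C(14, 5) · 2^{1 − 10} = 2002 · 1/512 = 1001/256.
Numerically: E[X] ≈ 3.91016.

E[X] = C(14,5)·2^(1−C(5,2)) = 1001/256 ≈ 3.91016.


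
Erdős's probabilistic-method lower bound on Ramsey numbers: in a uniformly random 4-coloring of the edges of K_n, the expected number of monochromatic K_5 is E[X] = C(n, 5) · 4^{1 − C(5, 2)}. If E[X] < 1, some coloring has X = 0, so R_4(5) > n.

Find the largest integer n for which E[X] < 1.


We need C(n, 5) · 4^{1 − 10} < 1, i.e. C(n, 5) < 4^{10 − 1} = 262144.
Check values of n near the boundary:
  n = 28: C(28, 5) = 98280; 98280 < 262144? YES
  n = 29: C(29, 5) = 118755; 118755 < 262144? YES
  n = 30: C(30, 5) = 142506; 142506 < 262144? YES
  n = 31: C(31, 5) = 169911; 169911 < 262144? YES
  n = 32: C(32, 5) = 201376; 201376 < 262144? YES
  n = 33: C(33, 5) = 237336; 237336 < 262144? YES
  n = 34: C(34, 5) = 278256; 278256 < 262144? NO
  n = 35: C(35, 5) = 324632; 324632 < 262144? NO
The largest n with C(n, 5) < 262144 is n = 33 (where E[X] = 29667/32768 ≈ 0.9054). Hence R_4(5) > 33, i.e. R_4(5) ≥ 34.

Largest n = 33; hence R_4(5) > 33.


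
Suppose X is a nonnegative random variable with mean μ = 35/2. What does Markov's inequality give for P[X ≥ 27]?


μ = E[X] = 35/2, a = 27.
Markov: P[X ≥ 27] ≤ μ/a = (35/2)/27 = 35/54.
Numerically: ≈ 0.648148.
(Since a = 27 > μ = 17.500000, the bound 35/54 is < 1 and informative.)

P[X ≥ 27] ≤ 35/54 ≈ 0.648148.


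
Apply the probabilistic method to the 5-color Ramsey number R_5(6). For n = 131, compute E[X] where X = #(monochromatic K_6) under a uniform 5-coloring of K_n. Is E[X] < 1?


E[X] = C(131, 6) · 5^{1 − 15} = 6249655776 · 5^{−14} = 6249655776/6103515625.
As a reduced fraction: E[X] = 6249655776/6103515625 ≈ 1.0239.
Is E[X] < 1? NO.
Since E[X] ≥ 1, the first-moment bound is inconclusive at n = 131; it does NOT by itself certify R_5(6) > 131.

E[X] = 6249655776/6103515625 ≈ 1.0239; E[X] ≥ 1; first-moment method inconclusive here.


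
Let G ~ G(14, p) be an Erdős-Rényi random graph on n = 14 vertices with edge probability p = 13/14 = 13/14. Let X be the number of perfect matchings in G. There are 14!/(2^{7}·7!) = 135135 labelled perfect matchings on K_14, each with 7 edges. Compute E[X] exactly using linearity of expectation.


K_14 has 14!/(2^{7}·7!) = 135135 labelled perfect matchings.
For each such perfect matching H, let X_H = 1 if all 7 edges of H are present in G. Then P[X_H = 1] = p^{7} = (13/14)^{7} = 62748517/105413504.
Summing the indicators: E[X] = Σ_H E[X_H] = 135135 · p^{7} = 135135 · 62748517/105413504 = 1211360120685/15059072.
Numerically: E[X] ≈ 8.04e+04.

E[X] = 135135 · (13/14)^{7} = 1211360120685/15059072 ≈ 8.04e+04.


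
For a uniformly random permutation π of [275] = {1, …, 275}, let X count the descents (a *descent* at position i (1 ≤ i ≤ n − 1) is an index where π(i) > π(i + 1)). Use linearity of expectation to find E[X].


Write X = Σ X_I over i = 1, …, 274, with X_I the indicator of one descent.
There are 274 indicators.
For each fixed i, the pair (π(i), π(i+1)) is a uniformly random ordered pair of distinct values from {1, …, 275}; by symmetry P[π(i) > π(i+1)] = 1/2.
By linearity: E[X] = 274 · (1/2) = (275 − 1) · (1/2) = 137 ≈ 137.00000.

E[X] = 137 = 137.00000.


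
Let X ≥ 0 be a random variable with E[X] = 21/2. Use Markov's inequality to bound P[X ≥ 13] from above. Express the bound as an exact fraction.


μ = E[X] = 21/2, a = 13.
Markov: P[X ≥ 13] ≤ μ/a = (21/2)/13 = 21/26.
Numerically: ≈ 0.8077.
(Since a = 13 > μ = 10.5000, the bound 21/26 is < 1 and informative.)

P[X ≥ 13] ≤ 21/26 ≈ 0.8077.


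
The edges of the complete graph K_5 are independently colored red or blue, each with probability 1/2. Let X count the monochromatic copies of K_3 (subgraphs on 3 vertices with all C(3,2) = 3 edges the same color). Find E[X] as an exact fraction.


Let X = Σ_S X_S over the C(5, 3) = 10 subsets S of size 3, where X_S = 1 if the K_3 on S is monochromatic.
For a fixed S, the K_3 on S has C(3, 2) = 3 edges. P[all 3 edges red] = (1/2)^3, and likewise for blue, so P[monochromatic] = 2·(1/2)^3 = 2^{1 − 3} = 1/4.
By linearity: E[X] = C(5, 3) · 2^{1 − 3} = 10 · 1/4 = 5/2.
Numerically: E[X] ≈ 2.500.

E[X] = C(5,3)·2^(1−C(3,2)) = 5/2 ≈ 2.500.


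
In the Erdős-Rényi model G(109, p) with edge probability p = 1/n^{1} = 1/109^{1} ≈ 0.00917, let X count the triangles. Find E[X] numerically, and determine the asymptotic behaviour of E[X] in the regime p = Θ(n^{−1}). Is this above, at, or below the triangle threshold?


Number of potential triangles: C(109, 3) = 209934.
Each occurs with probability p³ ≈ (0.00917)³ ≈ 7.72183e-07.
By linearity: E[X] = C(109, 3)·p³ ≈ 209934 · 7.72183e-07 ≈ 0.162.
Here α = 1, so p = 1/n is exactly at the triangle threshold p ~ 1/n. Asymptotically E[X] → c³/6 = 1³/6 = 1/6 ≈ 0.167, a bounded constant. In this regime the triangle count is asymptotically Poisson(c³/6).

E[X] ≈ 0.162; in regime p = Θ(1/n^{1}) E[X] stays bounded (at the triangle threshold p ~ 1/n).


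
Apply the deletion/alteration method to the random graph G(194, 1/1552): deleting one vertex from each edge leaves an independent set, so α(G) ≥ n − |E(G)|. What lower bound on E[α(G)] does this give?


E[|E(G)|] = C(194, 2)·p = 18721 · (1/1552) = 193/16.
E[α(G)] ≥ n − E[|E(G)|] = 194 − 193/16 = 2911/16.
Numerically: ≈ 181.937500.
(This is only a lower bound; the true E[α(G)] may be larger.)

E[α(G)] ≥ 2911/16 ≈ 181.937500.


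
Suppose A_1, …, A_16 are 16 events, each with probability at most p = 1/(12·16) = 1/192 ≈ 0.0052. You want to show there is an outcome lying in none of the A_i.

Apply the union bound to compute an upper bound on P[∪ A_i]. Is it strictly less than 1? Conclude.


Union bound: P[∪_{i=1}^{16} A_i] ≤ Σ_i P[A_i] ≤ 16·p = 16·(1/192) = 1/12.
Numerically: 1/12 ≈ 0.0833.
Is 1/12 < 1? YES.
Since P[∪ A_i] ≤ 1/12 < 1, the complement has P[∩ A_i^c] ≥ 1 − 1/12 = 11/12 > 0, so some outcome avoids every A_i.

16·p = 1/12 ≈ 0.0833; existence CERTIFIED by the union bound.


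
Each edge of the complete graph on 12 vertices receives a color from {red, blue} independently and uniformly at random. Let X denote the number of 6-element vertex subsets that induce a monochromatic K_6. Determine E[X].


Let X = Σ_S X_S over the C(12, 6) = 924 subsets S of size 6, where X_S = 1 if the K_6 on S is monochromatic.
For a fixed S, the K_6 on S has C(6, 2) = 15 edges. P[all 15 edges red] = (1/2)^15, and likewise for blue, so P[monochromatic] = 2·(1/2)^15 = 2^{1 − 15} = 1/16384.
By linearity of expectation: E[X] = C(12, 6) · 2^{1 − 15} = 924 · 1/16384 = 231/4096.
Numerically: E[X] ≈ 0.05640.

E[X] = C(12,6)·2^(1−C(6,2)) = 231/4096 ≈ 0.05640.


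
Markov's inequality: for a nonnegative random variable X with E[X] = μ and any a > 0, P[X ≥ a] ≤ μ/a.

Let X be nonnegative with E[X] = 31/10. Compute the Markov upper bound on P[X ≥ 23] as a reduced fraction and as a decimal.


μ = E[X] = 31/10, a = 23.
Markov: P[X ≥ 23] ≤ μ/a = (31/10)/23 = 31/230.
Numerically: ≈ 0.1348.
(Since a = 23 > μ = 3.1000, the bound 31/230 is < 1 and informative.)

P[X ≥ 23] ≤ 31/230 ≈ 0.1348.


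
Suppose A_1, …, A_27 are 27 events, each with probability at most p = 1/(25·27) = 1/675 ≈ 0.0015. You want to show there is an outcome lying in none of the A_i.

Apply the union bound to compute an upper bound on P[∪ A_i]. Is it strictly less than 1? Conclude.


Union bound: P[∪_{i=1}^{27} A_i] ≤ Σ_i P[A_i] ≤ 27·p = 27·(1/675) = 1/25.
Numerically: 1/25 ≈ 0.0400.
Is 1/25 < 1? YES.
Since P[∪ A_i] ≤ 1/25 < 1, the complement has P[∩ A_i^c] ≥ 1 − 1/25 = 24/25 > 0, so some outcome avoids every A_i.

27·p = 1/25 ≈ 0.0400; existence CERTIFIED by the union bound.


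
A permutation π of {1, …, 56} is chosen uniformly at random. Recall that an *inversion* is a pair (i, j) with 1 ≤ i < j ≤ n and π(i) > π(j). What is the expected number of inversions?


Write X = Σ X_I over the C(56, 2) = 1540 pairs i < j, with X_I the indicator of one inversion.
There are 1540 indicators.
For each fixed pair i < j, the values π(i) and π(j) are two distinct elements of {1, …, 56} in uniformly random order; by symmetry P[π(i) > π(j)] = 1/2.
By linearity: E[X] = 1540 · (1/2) = C(56, 2) · (1/2) = 1540/2 = 770 ≈ 770.0000.

E[X] = 770 = 770.0000.


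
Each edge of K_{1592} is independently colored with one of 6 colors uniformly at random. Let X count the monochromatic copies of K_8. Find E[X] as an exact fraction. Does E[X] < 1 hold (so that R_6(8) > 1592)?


E[X] = C(1592, 8) · 6^{1 − 28} = 1005480414540892933435 · 6^{−27} = 1005480414540892933435/1023490369077469249536.
As a reduced fraction: E[X] = 1005480414540892933435/1023490369077469249536 ≈ 0.98240.
Is E[X] < 1? YES.
Since E[X] < 1, there exists a 6-coloring of K_{1592} with no monochromatic K_8; hence R_6(8) > 1592.

E[X] = 1005480414540892933435/1023490369077469249536 ≈ 0.98240; E[X] < 1, so R_6(8) > 1592.


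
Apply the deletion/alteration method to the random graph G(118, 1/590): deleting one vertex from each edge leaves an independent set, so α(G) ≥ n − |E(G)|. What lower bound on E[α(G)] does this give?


E[|E(G)|] = C(118, 2)·p = 6903 · (1/590) = 117/10.
E[α(G)] ≥ n − E[|E(G)|] = 118 − 117/10 = 1063/10.
Numerically: ≈ 106.300.
(This is only a lower bound; the true E[α(G)] may be larger.)

E[α(G)] ≥ 1063/10 ≈ 106.300.


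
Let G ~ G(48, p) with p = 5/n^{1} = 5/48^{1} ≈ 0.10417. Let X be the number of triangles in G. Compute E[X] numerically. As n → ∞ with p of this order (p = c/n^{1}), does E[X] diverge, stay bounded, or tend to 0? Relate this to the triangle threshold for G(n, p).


Number of potential triangles: C(48, 3) = 17296.
Each occurs with probability p³ ≈ (0.10417)³ ≈ 1.1302807e-03.
By linearity: E[X] = C(48, 3)·p³ ≈ 17296 · 1.1302807e-03 ≈ 19.54933.
Here α = 1, so p = 5/n is exactly at the triangle threshold p ~ 1/n. Asymptotically E[X] → c³/6 = 5³/6 = 125/6 ≈ 20.83333, a bounded constant. In this regime the triangle count is asymptotically Poisson(c³/6).

E[X] ≈ 19.54933; in regime p = Θ(1/n^{1}) E[X] stays bounded (at the triangle threshold p ~ 1/n).


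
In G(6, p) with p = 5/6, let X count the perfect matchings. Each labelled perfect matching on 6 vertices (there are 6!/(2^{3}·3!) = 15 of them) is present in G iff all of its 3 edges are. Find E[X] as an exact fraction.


K_6 has 6!/(2^{3}·3!) = 15 labelled perfect matchings.
For each such perfect matching H, let X_H = 1 if all 3 edges of H are present in G. Then P[X_H = 1] = p^{3} = (5/6)^{3} = 125/216.
Summing the indicators: E[X] = Σ_H E[X_H] = 15 · p^{3} = 15 · 125/216 = 625/72.
Numerically: E[X] ≈ 8.68.

E[X] = 15 · (5/6)^{3} = 625/72 ≈ 8.68.


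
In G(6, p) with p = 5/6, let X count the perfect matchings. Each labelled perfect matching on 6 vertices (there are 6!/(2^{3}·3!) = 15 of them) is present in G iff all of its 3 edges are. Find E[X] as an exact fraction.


K_6 has 6!/(2^{3}·3!) = 15 labelled perfect matchings.
For each such perfect matching H, let X_H = 1 if all 3 edges of H are present in G. Then P[X_H = 1] = p^{3} = (5/6)^{3} = 125/216.
By linearity: E[X] = Σ_H E[X_H] = 15 · p^{3} = 15 · 125/216 = 625/72.
Numerically: E[X] ≈ 8.68.

E[X] = 15 · (5/6)^{3} = 625/72 ≈ 8.68.


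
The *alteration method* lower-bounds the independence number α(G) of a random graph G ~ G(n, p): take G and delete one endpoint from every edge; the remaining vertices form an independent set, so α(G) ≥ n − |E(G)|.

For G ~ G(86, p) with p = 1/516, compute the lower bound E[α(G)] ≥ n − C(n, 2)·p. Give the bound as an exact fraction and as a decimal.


E[|E(G)|] = C(86, 2)·p = 3655 · (1/516) = 85/12.
E[α(G)] ≥ n − E[|E(G)|] = 86 − 85/12 = 947/12.
Numerically: ≈ 78.917.
(This is only a lower bound; the true E[α(G)] may be larger.)

E[α(G)] ≥ 947/12 ≈ 78.917.


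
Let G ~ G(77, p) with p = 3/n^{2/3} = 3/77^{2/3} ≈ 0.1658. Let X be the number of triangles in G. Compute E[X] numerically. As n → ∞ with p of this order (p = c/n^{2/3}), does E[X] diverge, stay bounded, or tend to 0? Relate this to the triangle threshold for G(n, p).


Number of potential triangles: C(77, 3) = 73150.
Each occurs with probability p³ ≈ (0.1658)³ ≈ 4.553888e-03.
By linearity: E[X] = C(77, 3)·p³ ≈ 73150 · 4.553888e-03 ≈ 333.1169.
Since α = 2/3 < 1, p = c/n^{2/3} ≫ 1/n is above the triangle threshold p ~ 1/n. Asymptotically E[X] ~ (c³/6)·n^{3(1−α)} = (3³/6)·n^{1} → ∞; triangles are abundant w.h.p.

E[X] ≈ 333.1169; in regime p = Θ(1/n^{2/3}) E[X] diverges (above the triangle threshold p ~ 1/n).


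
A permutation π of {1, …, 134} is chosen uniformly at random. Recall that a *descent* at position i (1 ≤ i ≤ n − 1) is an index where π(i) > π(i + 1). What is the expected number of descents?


Write X = Σ X_I over i = 1, …, 133, with X_I the indicator of one descent.
There are 133 indicators.
For each fixed i, the pair (π(i), π(i+1)) is a uniformly random ordered pair of distinct values from {1, …, 134}; by symmetry P[π(i) > π(i+1)] = 1/2.
By linearity: E[X] = 133 · (1/2) = (134 − 1) · (1/2) = 133/2 ≈ 66.500.

E[X] = 133/2 = 66.500.


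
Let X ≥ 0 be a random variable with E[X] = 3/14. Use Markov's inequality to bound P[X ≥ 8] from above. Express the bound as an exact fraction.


μ = E[X] = 3/14, a = 8.
Markov: P[X ≥ 8] ≤ μ/a = (3/14)/8 = 3/112.
Numerically: ≈ 0.0268.
(Since a = 8 > μ = 0.2143, the bound 3/112 is < 1 and informative.)

P[X ≥ 8] ≤ 3/112 ≈ 0.0268.


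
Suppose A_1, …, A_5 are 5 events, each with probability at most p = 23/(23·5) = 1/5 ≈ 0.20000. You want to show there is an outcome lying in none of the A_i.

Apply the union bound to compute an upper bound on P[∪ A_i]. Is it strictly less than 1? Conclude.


Union bound: P[∪_{i=1}^{5} A_i] ≤ Σ_i P[A_i] ≤ 5·p = 5·(1/5) = 1.
Numerically: 1 ≈ 1.00000.
Is 1 < 1? NO.
Since the bound 1 is ≥ 1, the union bound is uninformative here; it does NOT by itself certify existence.

5·p = 1 ≈ 1.00000; existence NOT certified by the union bound.


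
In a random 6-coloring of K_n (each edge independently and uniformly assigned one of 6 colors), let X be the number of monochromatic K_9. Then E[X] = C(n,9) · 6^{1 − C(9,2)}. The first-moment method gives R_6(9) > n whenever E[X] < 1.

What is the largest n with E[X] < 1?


We need C(n, 9) · 6^{1 − 36} < 1, i.e. C(n, 9) < 6^{36 − 1} = 1719070799748422591028658176.
Check values of n near the boundary:
  n = 4405: C(4405, 9) = 1706862792900636302463627150; 1706862792900636302463627150 < 1719070799748422591028658176? YES
  n = 4406: C(4406, 9) = 1710356485221788389505285700; 1710356485221788389505285700 < 1719070799748422591028658176? YES
  n = 4407: C(4407, 9) = 1713856532599459170657070050; 1713856532599459170657070050 < 1719070799748422591028658176? YES
  n = 4408: C(4408, 9) = 1717362945146264156457459600; 1717362945146264156457459600 < 1719070799748422591028658176? YES
  n = 4409: C(4409, 9) = 1720875732988608787686577131; 1720875732988608787686577131 < 1719070799748422591028658176? NO
  n = 4410: C(4410, 9) = 1724394906266704102180823710; 1724394906266704102180823710 < 1719070799748422591028658176? NO
The largest n with C(n, 9) < 1719070799748422591028658176 is n = 4408 (where E[X] = 35778394690547169926197075/35813974994758803979763712 ≈ 0.999007). Hence R_6(9) > 4408, i.e. R_6(9) ≥ 4409.

Largest n = 4408; hence R_6(9) > 4408.


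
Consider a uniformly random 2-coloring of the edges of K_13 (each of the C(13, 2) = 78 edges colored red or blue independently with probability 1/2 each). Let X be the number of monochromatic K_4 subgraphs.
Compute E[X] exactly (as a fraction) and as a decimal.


Let X = Σ_S X_S over the C(13, 4) = 715 subsets S of size 4, where X_S = 1 if the K_4 on S is monochromatic.
For a fixed S, the K_4 on S has C(4, 2) = 6 edges. P[all 6 edges red] = (1/2)^6, and likewise for blue, so P[monochromatic] = 2·(1/2)^6 = 2^{1 − 6} = 1/32.
Summing: E[X] = C(13, 4) · 2^{1 − 6} = 715 · 1/32 = 715/32.
Numerically: E[X] ≈ 22.343750.

E[X] = C(13,4)·2^(1−C(4,2)) = 715/32 ≈ 22.343750.


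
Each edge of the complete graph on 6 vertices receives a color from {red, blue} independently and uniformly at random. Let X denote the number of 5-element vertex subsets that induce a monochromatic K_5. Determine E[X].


Let X = Σ_S X_S over the C(6, 5) = 6 subsets S of size 5, where X_S = 1 if the K_5 on S is monochromatic.
For a fixed S, the K_5 on S has C(5, 2) = 10 edges. P[all 10 edges red] = (1/2)^10, and likewise for blue, so P[monochromatic] = 2·(1/2)^10 = 2^{1 − 10} = 1/512.
Summing: E[X] = C(6, 5) · 2^{1 − 10} = 6 · 1/512 = 3/256.
Numerically: E[X] ≈ 0.0117.

E[X] = C(6,5)·2^(1−C(5,2)) = 3/256 ≈ 0.0117.


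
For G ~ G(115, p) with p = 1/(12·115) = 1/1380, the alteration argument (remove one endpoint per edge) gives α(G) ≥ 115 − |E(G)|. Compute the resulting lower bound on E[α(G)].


E[|E(G)|] = C(115, 2)·p = 6555 · (1/1380) = 19/4.
E[α(G)] ≥ n − E[|E(G)|] = 115 − 19/4 = 441/4.
Numerically: ≈ 110.250.
(This is only a lower bound; the true E[α(G)] may be larger.)

E[α(G)] ≥ 441/4 ≈ 110.250.


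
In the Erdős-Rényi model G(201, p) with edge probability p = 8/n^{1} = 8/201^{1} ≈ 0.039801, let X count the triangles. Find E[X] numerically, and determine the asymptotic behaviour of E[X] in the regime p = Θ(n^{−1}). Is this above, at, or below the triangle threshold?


Number of potential triangles: C(201, 3) = 1333300.
Each occurs with probability p³ ≈ (0.039801)³ ≈ 6.30495206e-05.
By linearity: E[X] = C(201, 3)·p³ ≈ 1333300 · 6.30495206e-05 ≈ 84.063926.
Here α = 1, so p = 8/n is exactly at the triangle threshold p ~ 1/n. Asymptotically E[X] → c³/6 = 8³/6 = 256/3 ≈ 85.333333, a bounded constant. In this regime the triangle count is asymptotically Poisson(c³/6).

E[X] ≈ 84.063926; in regime p = Θ(1/n^{1}) E[X] stays bounded (at the triangle threshold p ~ 1/n).


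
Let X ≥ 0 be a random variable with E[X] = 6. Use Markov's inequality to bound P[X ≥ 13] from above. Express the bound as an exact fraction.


μ = E[X] = 6, a = 13.
Markov: P[X ≥ 13] ≤ μ/a = (6)/13 = 6/13.
Numerically: ≈ 0.46154.
(Since a = 13 > μ = 6.00000, the bound 6/13 is < 1 and informative.)

P[X ≥ 13] ≤ 6/13 ≈ 0.46154.


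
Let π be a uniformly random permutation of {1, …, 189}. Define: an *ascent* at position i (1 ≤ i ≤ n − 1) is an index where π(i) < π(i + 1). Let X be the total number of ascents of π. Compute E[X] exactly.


Write X = Σ X_I over i = 1, …, 188, with X_I the indicator of one ascent.
There are 188 indicators.
For each fixed i, the pair (π(i), π(i+1)) is a uniformly random ordered pair of distinct values from {1, …, 189}; by symmetry P[π(i) < π(i+1)] = 1/2.
By linearity: E[X] = 188 · (1/2) = (189 − 1) · (1/2) = 94 ≈ 94.0000.

E[X] = 94 = 94.0000.


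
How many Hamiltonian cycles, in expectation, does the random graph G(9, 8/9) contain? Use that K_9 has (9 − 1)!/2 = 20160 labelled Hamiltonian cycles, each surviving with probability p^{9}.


K_9 has (9 − 1)!/2 = 20160 labelled Hamiltonian cycles.
For each such Hamiltonian cycle H, let X_H = 1 if all 9 edges of H are present in G. Then P[X_H = 1] = p^{9} = (8/9)^{9} = 134217728/387420489.
By linearity of expectation: E[X] = Σ_H E[X_H] = 20160 · p^{9} = 20160 · 134217728/387420489 = 300647710720/43046721.
Numerically: E[X] ≈ 6984.

E[X] = 20160 · (8/9)^{9} = 300647710720/43046721 ≈ 6984.


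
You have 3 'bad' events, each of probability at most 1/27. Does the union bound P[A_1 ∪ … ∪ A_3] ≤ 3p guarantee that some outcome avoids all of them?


Union bound: P[∪_{i=1}^{3} A_i] ≤ Σ_i P[A_i] ≤ 3·p = 3·(1/27) = 1/9.
Numerically: 1/9 ≈ 0.1111111.
Is 1/9 < 1? YES.
Since P[∪ A_i] ≤ 1/9 < 1, the complement has P[∩ A_i^c] ≥ 1 − 1/9 = 8/9 > 0, so some outcome avoids every A_i.

3·p = 1/9 ≈ 0.1111111; existence CERTIFIED by the union bound.


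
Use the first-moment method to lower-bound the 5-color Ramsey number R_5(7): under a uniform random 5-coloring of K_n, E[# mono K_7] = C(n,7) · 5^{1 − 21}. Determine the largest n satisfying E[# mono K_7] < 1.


We need C(n, 7) · 5^{1 − 21} < 1, i.e. C(n, 7) < 5^{21 − 1} = 95367431640625.
Check values of n near the boundary:
  n = 333: C(333, 7) = 84549532139028; 84549532139028 < 95367431640625? YES
  n = 334: C(334, 7) = 86359460961576; 86359460961576 < 95367431640625? YES
  n = 335: C(335, 7) = 88202498238195; 88202498238195 < 95367431640625? YES
  n = 336: C(336, 7) = 90079147136880; 90079147136880 < 95367431640625? YES
  n = 337: C(337, 7) = 91989916924632; 91989916924632 < 95367431640625? YES
  n = 338: C(338, 7) = 93935323022736; 93935323022736 < 95367431640625? YES
  n = 339: C(339, 7) = 95915887062372; 95915887062372 < 95367431640625? NO
The largest n with C(n, 7) < 95367431640625 is n = 338 (where E[X] = 93935323022736/95367431640625 ≈ 0.9849833). Hence R_5(7) > 338, i.e. R_5(7) ≥ 339.

Largest n = 338; hence R_5(7) > 338.


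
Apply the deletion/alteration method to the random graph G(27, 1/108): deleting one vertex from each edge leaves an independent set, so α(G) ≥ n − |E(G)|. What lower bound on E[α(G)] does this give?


E[|E(G)|] = C(27, 2)·p = 351 · (1/108) = 13/4.
E[α(G)] ≥ n − E[|E(G)|] = 27 − 13/4 = 95/4.
Numerically: ≈ 23.750.
(This is only a lower bound; the true E[α(G)] may be larger.)

E[α(G)] ≥ 95/4 ≈ 23.750.


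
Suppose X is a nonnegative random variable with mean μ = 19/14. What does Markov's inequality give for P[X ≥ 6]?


μ = E[X] = 19/14, a = 6.
Markov: P[X ≥ 6] ≤ μ/a = (19/14)/6 = 19/84.
Numerically: ≈ 0.226.
(Since a = 6 > μ = 1.357, the bound 19/84 is < 1 and informative.)

P[X ≥ 6] ≤ 19/84 ≈ 0.226.


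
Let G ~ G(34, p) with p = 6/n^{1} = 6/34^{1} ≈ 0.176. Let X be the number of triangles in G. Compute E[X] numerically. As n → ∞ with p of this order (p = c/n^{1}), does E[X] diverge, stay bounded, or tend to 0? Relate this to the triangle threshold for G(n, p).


Number of potential triangles: C(34, 3) = 5984.
Each occurs with probability p³ ≈ (0.176)³ ≈ 5.49562e-03.
By linearity: E[X] = C(34, 3)·p³ ≈ 5984 · 5.49562e-03 ≈ 32.886.
Here α = 1, so p = 6/n is exactly at the triangle threshold p ~ 1/n. Asymptotically E[X] → c³/6 = 6³/6 = 36 ≈ 36.000, a bounded constant. In this regime the triangle count is asymptotically Poisson(c³/6).

E[X] ≈ 32.886; in regime p = Θ(1/n^{1}) E[X] stays bounded (at the triangle threshold p ~ 1/n).


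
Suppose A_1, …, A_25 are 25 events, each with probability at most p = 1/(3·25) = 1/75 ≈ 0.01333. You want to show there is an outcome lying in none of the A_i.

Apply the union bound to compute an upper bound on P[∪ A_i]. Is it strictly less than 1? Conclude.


Union bound: P[∪_{i=1}^{25} A_i] ≤ Σ_i P[A_i] ≤ 25·p = 25·(1/75) = 1/3.
Numerically: 1/3 ≈ 0.33333.
Is 1/3 < 1? YES.
Since P[∪ A_i] ≤ 1/3 < 1, the complement has P[∩ A_i^c] ≥ 1 − 1/3 = 2/3 > 0, so some outcome avoids every A_i.

25·p = 1/3 ≈ 0.33333; existence CERTIFIED by the union bound.


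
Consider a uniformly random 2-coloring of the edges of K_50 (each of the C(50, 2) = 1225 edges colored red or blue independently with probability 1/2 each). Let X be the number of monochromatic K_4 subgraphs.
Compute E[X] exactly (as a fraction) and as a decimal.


Let X = Σ_S X_S over the C(50, 4) = 230300 subsets S of size 4, where X_S = 1 if the K_4 on S is monochromatic.
For a fixed S, the K_4 on S has C(4, 2) = 6 edges. P[all 6 edges red] = (1/2)^6, and likewise for blue, so P[monochromatic] = 2·(1/2)^6 = 2^{1 − 6} = 1/32.
By linearity: E[X] = C(50, 4) · 2^{1 − 6} = 230300 · 1/32 = 57575/8.
Numerically: E[X] ≈ 7196.8750.

E[X] = C(50,4)·2^(1−C(4,2)) = 57575/8 ≈ 7196.8750.


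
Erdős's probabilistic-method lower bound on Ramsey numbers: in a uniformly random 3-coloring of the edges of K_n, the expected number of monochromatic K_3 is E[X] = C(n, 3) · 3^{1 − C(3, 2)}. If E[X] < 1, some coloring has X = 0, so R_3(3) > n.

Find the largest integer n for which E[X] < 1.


We need C(n, 3) · 3^{1 − 3} < 1, i.e. C(n, 3) < 3^{3 − 1} = 9.
Check values of n near the boundary:
  n = 3: C(3, 3) = 1; 1 < 9? YES
  n = 4: C(4, 3) = 4; 4 < 9? YES
  n = 5: C(5, 3) = 10; 10 < 9? NO
The largest n with C(n, 3) < 9 is n = 4 (where E[X] = 4/9 ≈ 0.44444). Hence R_3(3) > 4, i.e. R_3(3) ≥ 5.

Largest n = 4; hence R_3(3) > 4.


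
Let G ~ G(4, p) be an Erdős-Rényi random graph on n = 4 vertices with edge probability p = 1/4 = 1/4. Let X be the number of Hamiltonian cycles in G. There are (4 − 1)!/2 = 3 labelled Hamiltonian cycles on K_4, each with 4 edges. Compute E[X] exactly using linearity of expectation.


K_4 has (4 − 1)!/2 = 3 labelled Hamiltonian cycles.
For each such Hamiltonian cycle H, let X_H = 1 if all 4 edges of H are present in G. Then P[X_H = 1] = p^{4} = (1/4)^{4} = 1/256.
By linearity: E[X] = Σ_H E[X_H] = 3 · p^{4} = 3 · 1/256 = 3/256.
Numerically: E[X] ≈ 0.011719.

E[X] = 3 · (1/4)^{4} = 3/256 ≈ 0.011719.


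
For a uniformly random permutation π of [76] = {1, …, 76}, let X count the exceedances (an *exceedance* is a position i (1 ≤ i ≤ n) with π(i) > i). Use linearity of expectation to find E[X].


Write X = Σ_{i=1}^{76} X_i, where X_i = 1_{π(i) > i}.
For each fixed i, π(i) is uniform over {1, …, 76} (marginal of a uniform permutation), so P[π(i) > i] = (n − i)/n. Summing: Σ_{i=1}^{76} (n − i)/n = (0 + 1 + … + 75)/76 = 76(76 − 1)/(2·76) = (76 − 1)/2.
Hence E[X] = Σ_{i=1}^{76} (76 − i)/76 = 75/2 ≈ 37.500000.

E[X] = 75/2 = 37.500000.


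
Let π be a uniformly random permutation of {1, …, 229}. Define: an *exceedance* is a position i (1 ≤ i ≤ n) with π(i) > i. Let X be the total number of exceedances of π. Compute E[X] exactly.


Write X = Σ_{i=1}^{229} X_i, where X_i = 1_{π(i) > i}.
For each fixed i, π(i) is uniform over {1, …, 229} (marginal of a uniform permutation), so P[π(i) > i] = (n − i)/n. Summing: Σ_{i=1}^{229} (n − i)/n = (0 + 1 + … + 228)/229 = 229(229 − 1)/(2·229) = (229 − 1)/2.
Hence E[X] = Σ_{i=1}^{229} (229 − i)/229 = 114 ≈ 114.000000.

E[X] = 114 = 114.000000.


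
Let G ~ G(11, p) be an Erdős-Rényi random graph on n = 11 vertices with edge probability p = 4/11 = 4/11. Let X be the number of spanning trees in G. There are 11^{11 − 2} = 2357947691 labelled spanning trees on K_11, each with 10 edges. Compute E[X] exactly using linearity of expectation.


K_11 has 11^{11 − 2} = 2357947691 labelled spanning trees.
For each such spanning tree H, let X_H = 1 if all 10 edges of H are present in G. Then P[X_H = 1] = p^{10} = (4/11)^{10} = 1048576/25937424601.
By linearity of expectation: E[X] = Σ_H E[X_H] = 2357947691 · p^{10} = 2357947691 · 1048576/25937424601 = 1048576/11.
Numerically: E[X] ≈ 95325.1.

E[X] = 2357947691 · (4/11)^{10} = 1048576/11 ≈ 95325.1.


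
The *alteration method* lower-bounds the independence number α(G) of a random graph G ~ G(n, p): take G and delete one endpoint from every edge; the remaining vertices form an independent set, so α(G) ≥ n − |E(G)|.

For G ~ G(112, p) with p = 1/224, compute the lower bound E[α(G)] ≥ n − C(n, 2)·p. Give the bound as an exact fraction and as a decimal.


E[|E(G)|] = C(112, 2)·p = 6216 · (1/224) = 111/4.
E[α(G)] ≥ n − E[|E(G)|] = 112 − 111/4 = 337/4.
Numerically: ≈ 84.2500.
(This is only a lower bound; the true E[α(G)] may be larger.)

E[α(G)] ≥ 337/4 ≈ 84.2500.


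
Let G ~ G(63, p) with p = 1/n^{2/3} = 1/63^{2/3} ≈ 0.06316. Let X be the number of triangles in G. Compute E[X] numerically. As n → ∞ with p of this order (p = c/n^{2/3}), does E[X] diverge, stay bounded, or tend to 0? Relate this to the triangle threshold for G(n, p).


Number of potential triangles: C(63, 3) = 39711.
Each occurs with probability p³ ≈ (0.06316)³ ≈ 2.519526e-04.
By linearity: E[X] = C(63, 3)·p³ ≈ 39711 · 2.519526e-04 ≈ 10.0053.
Since α = 2/3 < 1, p = c/n^{2/3} ≫ 1/n is above the triangle threshold p ~ 1/n. Asymptotically E[X] ~ (c³/6)·n^{3(1−α)} = (1³/6)·n^{1} → ∞; triangles are abundant w.h.p.

E[X] ≈ 10.0053; in regime p = Θ(1/n^{2/3}) E[X] diverges (above the triangle threshold p ~ 1/n).


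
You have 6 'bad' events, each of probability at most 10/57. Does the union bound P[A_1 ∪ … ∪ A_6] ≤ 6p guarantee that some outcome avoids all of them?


Union bound: P[∪_{i=1}^{6} A_i] ≤ Σ_i P[A_i] ≤ 6·p = 6·(10/57) = 20/19.
Numerically: 20/19 ≈ 1.052632.
Is 20/19 < 1? NO.
Since the bound 20/19 is ≥ 1, the union bound is uninformative here; it does NOT by itself certify existence.

6·p = 20/19 ≈ 1.052632; existence NOT certified by the union bound.


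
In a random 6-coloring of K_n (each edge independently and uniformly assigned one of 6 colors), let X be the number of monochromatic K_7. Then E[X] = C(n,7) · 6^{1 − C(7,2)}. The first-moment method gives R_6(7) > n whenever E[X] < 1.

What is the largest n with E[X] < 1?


We need C(n, 7) · 6^{1 − 21} < 1, i.e. C(n, 7) < 6^{21 − 1} = 3656158440062976.
Check values of n near the boundary:
  n = 566: C(566, 7) = 3557206237959440; 3557206237959440 < 3656158440062976? YES
  n = 567: C(567, 7) = 3601671315933933; 3601671315933933 < 3656158440062976? YES
  n = 568: C(568, 7) = 3646611956239704; 3646611956239704 < 3656158440062976? YES
  n = 569: C(569, 7) = 3692032389858348; 3692032389858348 < 3656158440062976? NO
  n = 570: C(570, 7) = 3737936877831720; 3737936877831720 < 3656158440062976? NO
  n = 571: C(571, 7) = 3784329711421830; 3784329711421830 < 3656158440062976? NO
The largest n with C(n, 7) < 3656158440062976 is n = 568 (where E[X] = 16882462760369/16926659444736 ≈ 0.9973889). Hence R_6(7) > 568, i.e. R_6(7) ≥ 569.

Largest n = 568; hence R_6(7) > 568.


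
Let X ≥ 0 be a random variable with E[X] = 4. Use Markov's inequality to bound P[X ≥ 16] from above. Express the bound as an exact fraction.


μ = E[X] = 4, a = 16.
Markov: P[X ≥ 16] ≤ μ/a = (4)/16 = 1/4.
Numerically: ≈ 0.2500.
(Since a = 16 > μ = 4.0000, the bound 1/4 is < 1 and informative.)

P[X ≥ 16] ≤ 1/4 ≈ 0.2500.


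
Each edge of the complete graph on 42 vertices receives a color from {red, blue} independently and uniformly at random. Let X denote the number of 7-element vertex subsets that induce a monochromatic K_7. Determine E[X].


Let X = Σ_S X_S over the C(42, 7) = 26978328 subsets S of size 7, where X_S = 1 if the K_7 on S is monochromatic.
For a fixed S, the K_7 on S has C(7, 2) = 21 edges. P[all 21 edges red] = (1/2)^21, and likewise for blue, so P[monochromatic] = 2·(1/2)^21 = 2^{1 − 21} = 1/1048576.
By linearity: E[X] = C(42, 7) · 2^{1 − 21} = 26978328 · 1/1048576 = 3372291/131072.
Numerically: E[X] ≈ 25.729.

E[X] = C(42,7)·2^(1−C(7,2)) = 3372291/131072 ≈ 25.729.


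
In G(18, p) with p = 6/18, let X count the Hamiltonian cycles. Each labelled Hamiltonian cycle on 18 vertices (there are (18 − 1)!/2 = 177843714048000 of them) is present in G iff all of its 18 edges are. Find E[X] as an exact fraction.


K_18 has (18 − 1)!/2 = 177843714048000 labelled Hamiltonian cycles.
For each such Hamiltonian cycle H, let X_H = 1 if all 18 edges of H are present in G. Then P[X_H = 1] = p^{18} = (1/3)^{18} = 1/387420489.
Summing the indicators: E[X] = Σ_H E[X_H] = 177843714048000 · p^{18} = 177843714048000 · 1/387420489 = 243955712000/531441.
Numerically: E[X] ≈ 459046.

E[X] = 177843714048000 · (1/3)^{18} = 243955712000/531441 ≈ 459046.


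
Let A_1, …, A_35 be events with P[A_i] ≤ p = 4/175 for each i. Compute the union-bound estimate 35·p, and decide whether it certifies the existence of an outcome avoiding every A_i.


Union bound: P[∪_{i=1}^{35} A_i] ≤ Σ_i P[A_i] ≤ 35·p = 35·(4/175) = 4/5.
Numerically: 4/5 ≈ 0.800000.
Is 4/5 < 1? YES.
Since P[∪ A_i] ≤ 4/5 < 1, the complement has P[∩ A_i^c] ≥ 1 − 4/5 = 1/5 > 0, so some outcome avoids every A_i.

35·p = 4/5 ≈ 0.800000; existence CERTIFIED by the union bound.


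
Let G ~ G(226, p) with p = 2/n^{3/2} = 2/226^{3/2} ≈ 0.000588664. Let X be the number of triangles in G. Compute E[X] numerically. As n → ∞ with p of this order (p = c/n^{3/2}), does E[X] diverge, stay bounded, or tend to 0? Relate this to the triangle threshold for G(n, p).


Number of potential triangles: C(226, 3) = 1898400.
Each occurs with probability p³ ≈ (0.000588664)³ ≈ 2.03986775e-10.
By linearity: E[X] = C(226, 3)·p³ ≈ 1898400 · 2.03986775e-10 ≈ 0.000387.
Since α = 3/2 > 1, p = c/n^{3/2} = o(1/n) is below the triangle threshold p ~ 1/n. Asymptotically E[X] ~ (c³/6)·n^{3(1−α)} = (2³/6)·n^{-1.5} → 0, so by Markov's inequality G has no triangles w.h.p.

E[X] ≈ 0.000387; in regime p = Θ(1/n^{3/2}) E[X] tends to 0 (below the triangle threshold p ~ 1/n).


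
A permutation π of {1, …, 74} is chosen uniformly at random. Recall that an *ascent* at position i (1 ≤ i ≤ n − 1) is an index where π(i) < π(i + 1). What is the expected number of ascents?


Write X = Σ X_I over i = 1, …, 73, with X_I the indicator of one ascent.
There are 73 indicators.
For each fixed i, the pair (π(i), π(i+1)) is a uniformly random ordered pair of distinct values from {1, …, 74}; by symmetry P[π(i) < π(i+1)] = 1/2.
By linearity: E[X] = 73 · (1/2) = (74 − 1) · (1/2) = 73/2 ≈ 36.5000.

E[X] = 73/2 = 36.5000.
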